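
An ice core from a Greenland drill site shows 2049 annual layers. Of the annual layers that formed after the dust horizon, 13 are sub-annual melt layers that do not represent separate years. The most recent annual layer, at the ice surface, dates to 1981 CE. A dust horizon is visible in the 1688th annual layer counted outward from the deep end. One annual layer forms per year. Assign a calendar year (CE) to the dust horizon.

1633 CE

2049 − 1688 = 361 annual layers lie beyond the dust horizon toward the ice surface.
Removing the 13 false annual layers leaves 361 − 13 = 348 true annual layers beyond the dust horizon.
1981 − 348 = 1633 CE.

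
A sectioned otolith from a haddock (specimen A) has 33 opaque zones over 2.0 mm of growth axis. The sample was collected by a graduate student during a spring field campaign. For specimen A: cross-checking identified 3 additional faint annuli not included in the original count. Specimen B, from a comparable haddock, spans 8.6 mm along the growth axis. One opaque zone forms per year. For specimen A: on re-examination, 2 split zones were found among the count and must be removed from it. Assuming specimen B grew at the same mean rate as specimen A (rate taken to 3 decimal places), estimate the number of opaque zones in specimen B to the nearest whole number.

146 opaque zones

Specimen A: adjusted count: 33 − 2 + 3 = 34 opaque zones.
A: 2.0 mm over 34 years gives 2.0 / 34 ≈ 0.059 mm/yr.
B spans 8.6 / 0.059 = 145.76 years ≈ 146 opaque zones.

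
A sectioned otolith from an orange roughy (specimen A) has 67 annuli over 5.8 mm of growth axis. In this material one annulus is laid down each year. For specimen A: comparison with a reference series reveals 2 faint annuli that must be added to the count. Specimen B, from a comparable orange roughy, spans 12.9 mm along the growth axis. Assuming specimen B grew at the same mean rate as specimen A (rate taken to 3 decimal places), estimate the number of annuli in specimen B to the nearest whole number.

Specimen A: after corrections the count is 67 + 2 = 69 annuli.
A: 5.8 mm over 69 years gives 5.8 / 69 ≈ 0.084 mm/yr.
For B, 12.9 / 0.084 = 153.57 years ≈ 154 annuli.

154 annuli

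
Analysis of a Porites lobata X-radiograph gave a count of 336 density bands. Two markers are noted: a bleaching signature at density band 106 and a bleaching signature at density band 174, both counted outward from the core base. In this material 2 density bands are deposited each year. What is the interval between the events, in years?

Separation: 174 − 106 = 68 density bands.
Dividing by 2 density bands per year: 68 / 2 = 34 years.

34 years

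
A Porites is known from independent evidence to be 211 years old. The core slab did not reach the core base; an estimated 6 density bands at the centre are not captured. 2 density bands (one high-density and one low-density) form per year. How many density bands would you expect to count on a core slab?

416 density bands

With 2 density bands per year, 211 years would produce 211 × 2 = 422 density bands.
422 − 6 missed = 416 density bands expected in the prepared section.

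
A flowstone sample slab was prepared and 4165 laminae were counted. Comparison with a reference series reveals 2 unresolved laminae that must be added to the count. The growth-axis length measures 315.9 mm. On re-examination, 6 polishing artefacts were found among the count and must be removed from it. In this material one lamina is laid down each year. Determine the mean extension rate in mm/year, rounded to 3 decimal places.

0.076 mm/year

True lamina count = 4165 − 6 + 2 = 4161.
Mean rate = 315.9 mm / 4161 years ≈ 0.076 mm/year.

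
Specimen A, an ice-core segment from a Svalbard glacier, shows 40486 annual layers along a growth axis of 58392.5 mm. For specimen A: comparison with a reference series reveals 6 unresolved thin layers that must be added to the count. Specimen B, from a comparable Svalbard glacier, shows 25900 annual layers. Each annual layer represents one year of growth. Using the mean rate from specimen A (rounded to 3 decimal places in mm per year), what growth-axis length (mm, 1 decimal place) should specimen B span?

37347.8 mm

Specimen A: true annual layer count = 40486 + 6 = 40492.
A: 58392.5 mm over 40492 years gives 58392.5 / 40492 ≈ 1.442 mm per year.
For B, 1.442 mm/year × 25900 years = 37347.8 mm.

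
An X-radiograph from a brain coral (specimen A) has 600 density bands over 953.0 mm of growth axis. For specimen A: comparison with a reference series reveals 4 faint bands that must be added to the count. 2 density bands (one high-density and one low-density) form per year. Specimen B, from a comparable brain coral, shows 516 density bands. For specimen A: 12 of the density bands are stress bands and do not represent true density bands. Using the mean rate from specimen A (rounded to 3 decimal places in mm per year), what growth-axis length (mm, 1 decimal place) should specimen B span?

Specimen A: true density band count = 600 − 12 + 4 = 592.
Specimen A: 592 density bands at 2 per year is 592 / 2 = 296 years.
A: Extension rate ≈ 953.0 / 296 = 3.220 mm/year.
Specimen B: 516 density bands at 2 per year is 516 / 2 = 258 years. Length of B = 3.220 × 258 = 830.8 mm.

830.8 mm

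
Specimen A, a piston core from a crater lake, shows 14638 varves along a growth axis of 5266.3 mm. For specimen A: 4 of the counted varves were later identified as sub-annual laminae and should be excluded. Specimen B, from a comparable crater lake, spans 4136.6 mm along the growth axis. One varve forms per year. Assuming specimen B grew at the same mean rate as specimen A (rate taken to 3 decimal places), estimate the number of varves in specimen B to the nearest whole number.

11491 varves

Specimen A: correcting the raw count gives 14638 − 4 = 14634 true varves.
A: Mean rate = 5266.3 mm / 14634 years ≈ 0.360 mm/yr.
Specimen B: 4136.6 mm / 0.360 mm per year = 11490.56 years ≈ 11491 varves.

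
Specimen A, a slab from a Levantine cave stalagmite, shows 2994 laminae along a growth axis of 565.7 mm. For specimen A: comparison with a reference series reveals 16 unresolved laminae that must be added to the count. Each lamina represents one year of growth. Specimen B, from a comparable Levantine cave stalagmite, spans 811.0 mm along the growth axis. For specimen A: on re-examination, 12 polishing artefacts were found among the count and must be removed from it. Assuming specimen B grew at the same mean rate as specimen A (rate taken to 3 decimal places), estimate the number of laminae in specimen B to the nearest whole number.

4291 laminae

Specimen A: true lamina count = 2994 − 12 + 16 = 2998.
A: Extension rate ≈ 565.7 / 2998 = 0.189 mm per year.
For B, 811.0 / 0.189 = 4291.01 years ≈ 4291 laminae.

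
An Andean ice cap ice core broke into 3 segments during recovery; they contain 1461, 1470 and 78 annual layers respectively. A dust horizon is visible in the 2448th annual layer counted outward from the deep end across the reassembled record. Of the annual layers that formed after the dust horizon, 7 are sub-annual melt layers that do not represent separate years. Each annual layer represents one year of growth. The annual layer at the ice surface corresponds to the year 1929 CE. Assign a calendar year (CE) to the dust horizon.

Total annual layers = 1461 + 1470 + 78 = 3009.
Between annual layer 2448 and the ice surface there are 3009 − 2448 = 561 annual layers.
Removing the 7 false annual layers leaves 561 − 7 = 554 true annual layers beyond the dust horizon.
1929 − 554 = 1375 CE.

1375 CE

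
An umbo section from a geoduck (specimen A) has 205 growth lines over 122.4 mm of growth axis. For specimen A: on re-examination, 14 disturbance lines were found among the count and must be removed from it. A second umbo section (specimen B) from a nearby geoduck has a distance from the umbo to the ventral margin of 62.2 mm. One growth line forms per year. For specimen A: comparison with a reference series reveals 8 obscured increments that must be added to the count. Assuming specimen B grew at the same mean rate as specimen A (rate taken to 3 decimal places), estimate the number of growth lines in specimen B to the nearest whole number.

Specimen A: correcting the raw count gives 205 − 14 + 8 = 199 true growth lines.
A: Extension rate ≈ 122.4 / 199 = 0.615 mm per year.
B spans 62.2 / 0.615 = 101.14 years ≈ 101 growth lines.

101 growth lines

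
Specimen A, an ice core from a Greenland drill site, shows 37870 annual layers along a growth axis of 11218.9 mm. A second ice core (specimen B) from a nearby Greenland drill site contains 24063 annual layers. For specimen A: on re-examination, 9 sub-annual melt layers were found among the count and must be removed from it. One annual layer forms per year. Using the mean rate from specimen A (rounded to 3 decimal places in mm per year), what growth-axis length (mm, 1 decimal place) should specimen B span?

Specimen A: true annual layer count = 37870 − 9 = 37861.
A: Mean rate = 11218.9 mm / 37861 years ≈ 0.296 mm/year.
For B, 0.296 mm/year × 24063 years = 7122.6 mm.

7122.6 mm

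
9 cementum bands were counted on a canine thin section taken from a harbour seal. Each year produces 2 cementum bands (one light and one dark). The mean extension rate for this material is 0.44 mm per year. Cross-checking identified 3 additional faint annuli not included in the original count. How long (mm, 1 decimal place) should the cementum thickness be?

2.6 mm

True cementum band count = 9 + 3 = 12.
Dividing by 2 cementum bands per year: 12 / 2 = 6 years.
6 years at 0.44 mm/year gives 0.44 × 6 = 2.6 mm.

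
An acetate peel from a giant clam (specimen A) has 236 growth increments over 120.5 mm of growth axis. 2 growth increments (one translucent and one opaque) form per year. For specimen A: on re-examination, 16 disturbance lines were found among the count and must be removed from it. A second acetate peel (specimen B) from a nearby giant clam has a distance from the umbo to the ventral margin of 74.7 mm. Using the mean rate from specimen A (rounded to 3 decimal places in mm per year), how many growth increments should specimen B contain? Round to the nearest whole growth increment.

Specimen A: after corrections the count is 236 − 16 = 220 growth increments.
Specimen A: dividing by 2 growth increments per year: 220 / 2 = 110 years.
A: Mean rate = 120.5 mm / 110 years ≈ 1.095 mm per year.
Specimen B: 74.7 mm / 1.095 mm per year = 68.22 years; at 2 growth increments per year that is 68.22 × 2 ≈ 136 growth increments.

136 growth increments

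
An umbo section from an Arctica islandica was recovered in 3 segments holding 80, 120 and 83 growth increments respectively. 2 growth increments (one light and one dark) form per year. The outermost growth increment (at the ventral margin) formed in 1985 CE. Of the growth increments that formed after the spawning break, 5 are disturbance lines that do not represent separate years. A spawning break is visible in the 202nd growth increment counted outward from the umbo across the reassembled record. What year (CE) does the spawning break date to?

1947 CE

Total growth increments = 80 + 120 + 83 = 283.
The spawning break sits at growth increment 202 from the umbo, so 283 − 202 = 81 growth increments formed after it.
Removing the 5 false growth increments leaves 81 − 5 = 76 true growth increments beyond the spawning break.
Dividing by 2 growth increments per year: 76 / 2 = 38 years.
Counting back 38 years from 1985 CE places the spawning break in 1985 − 38 = 1947 CE.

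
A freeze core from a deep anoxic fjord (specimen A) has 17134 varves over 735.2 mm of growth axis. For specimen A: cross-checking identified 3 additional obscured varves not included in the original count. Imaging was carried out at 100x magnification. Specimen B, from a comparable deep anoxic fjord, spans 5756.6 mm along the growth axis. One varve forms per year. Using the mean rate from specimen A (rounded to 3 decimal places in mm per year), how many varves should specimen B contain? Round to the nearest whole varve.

Specimen A: adjusted count: 17134 + 3 = 17137 varves.
A: 735.2 mm over 17137 years gives 735.2 / 17137 ≈ 0.043 mm/year.
For B, 5756.6 / 0.043 = 133874.42 years ≈ 133874 varves.

133874 varves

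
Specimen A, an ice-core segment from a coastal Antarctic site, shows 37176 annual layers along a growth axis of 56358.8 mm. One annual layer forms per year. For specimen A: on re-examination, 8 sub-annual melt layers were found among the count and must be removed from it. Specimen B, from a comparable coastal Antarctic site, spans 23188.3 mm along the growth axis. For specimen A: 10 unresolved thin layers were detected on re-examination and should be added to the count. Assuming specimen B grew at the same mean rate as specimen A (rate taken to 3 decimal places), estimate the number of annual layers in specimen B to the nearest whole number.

Specimen A: after corrections the count is 37176 − 8 + 10 = 37178 annual layers.
A: 56358.8 mm over 37178 years gives 56358.8 / 37178 ≈ 1.516 mm per year.
Specimen B: 23188.3 mm / 1.516 mm per year = 15295.71 years ≈ 15296 annual layers.

15296 annual layers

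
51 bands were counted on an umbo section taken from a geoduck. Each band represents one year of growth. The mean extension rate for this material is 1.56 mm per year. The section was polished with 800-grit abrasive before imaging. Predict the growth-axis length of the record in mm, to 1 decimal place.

79.6 mm

51 years of growth are recorded.
Length ≈ 1.56 × 51 = 79.6 mm.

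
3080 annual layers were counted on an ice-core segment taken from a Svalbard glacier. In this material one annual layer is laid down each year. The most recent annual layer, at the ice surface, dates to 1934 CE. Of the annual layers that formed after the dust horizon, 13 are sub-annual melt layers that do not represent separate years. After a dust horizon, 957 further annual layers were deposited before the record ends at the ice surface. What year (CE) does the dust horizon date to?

957 annual layers formed after the dust horizon.
957 − 13 false = 944 true annual layers after the dust horizon.
The annual layer at the ice surface is 1934 CE, so the dust horizon dates to 1934 − 944 = 990 CE.

990 CE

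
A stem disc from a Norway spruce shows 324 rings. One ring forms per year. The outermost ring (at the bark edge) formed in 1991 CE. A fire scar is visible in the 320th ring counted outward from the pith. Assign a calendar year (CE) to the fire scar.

1987 CE

The fire scar sits at ring 320 from the pith, so 324 − 320 = 4 rings formed after it.
1991 − 4 = 1987 CE.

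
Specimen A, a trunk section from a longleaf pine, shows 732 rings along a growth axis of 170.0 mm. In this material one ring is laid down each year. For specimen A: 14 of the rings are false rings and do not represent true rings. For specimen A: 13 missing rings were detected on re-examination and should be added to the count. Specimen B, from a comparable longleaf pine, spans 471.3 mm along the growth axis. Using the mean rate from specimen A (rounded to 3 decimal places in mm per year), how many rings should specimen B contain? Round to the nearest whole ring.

2023 rings

Specimen A: correcting the raw count gives 732 − 14 + 13 = 731 true rings.
A: 170.0 mm over 731 years gives 170.0 / 731 ≈ 0.233 mm/yr.
Specimen B: 471.3 mm / 0.233 mm per year = 2022.75 years ≈ 2023 rings.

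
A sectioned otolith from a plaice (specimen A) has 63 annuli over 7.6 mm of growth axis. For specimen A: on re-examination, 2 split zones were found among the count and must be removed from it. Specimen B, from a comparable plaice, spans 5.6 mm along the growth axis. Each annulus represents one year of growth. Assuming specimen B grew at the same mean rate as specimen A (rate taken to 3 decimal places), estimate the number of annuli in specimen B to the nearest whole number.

45 annuli

Specimen A: after corrections the count is 63 − 2 = 61 annuli.
A: Mean rate = 7.6 mm / 61 years ≈ 0.125 mm/year.
For B, 5.6 / 0.125 = 44.80 years ≈ 45 annuli.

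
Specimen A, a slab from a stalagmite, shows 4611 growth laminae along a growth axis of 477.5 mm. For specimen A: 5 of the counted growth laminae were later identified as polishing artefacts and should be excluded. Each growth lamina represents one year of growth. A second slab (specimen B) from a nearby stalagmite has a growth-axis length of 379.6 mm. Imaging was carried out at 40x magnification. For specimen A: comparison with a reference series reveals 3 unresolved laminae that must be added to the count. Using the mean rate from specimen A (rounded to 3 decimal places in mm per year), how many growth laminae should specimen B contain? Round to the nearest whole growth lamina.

3650 growth laminae

Specimen A: correcting the raw count gives 4611 − 5 + 3 = 4609 true growth laminae.
A: Mean rate = 477.5 mm / 4609 years ≈ 0.104 mm per year.
For B, 379.6 / 0.104 = 3650.00 years ≈ 3650 growth laminae.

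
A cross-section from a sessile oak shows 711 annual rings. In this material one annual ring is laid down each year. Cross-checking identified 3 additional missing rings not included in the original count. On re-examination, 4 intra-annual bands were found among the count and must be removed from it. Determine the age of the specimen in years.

Adjusted count: 711 − 4 + 3 = 710 annual rings.
At one annual ring per year, that is 710 years.

710 years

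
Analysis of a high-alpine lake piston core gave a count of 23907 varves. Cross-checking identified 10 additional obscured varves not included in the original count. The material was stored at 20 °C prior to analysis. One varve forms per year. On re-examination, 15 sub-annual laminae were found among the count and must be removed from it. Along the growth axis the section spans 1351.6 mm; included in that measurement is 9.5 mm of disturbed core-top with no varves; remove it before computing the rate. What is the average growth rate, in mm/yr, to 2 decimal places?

True varve count = 23907 − 15 + 10 = 23902.
Net length = 1351.6 − 9.5 = 1342.1 mm.
1342.1 mm over 23902 years gives 1342.1 / 23902 ≈ 0.06 mm/yr.

0.06 mm/yr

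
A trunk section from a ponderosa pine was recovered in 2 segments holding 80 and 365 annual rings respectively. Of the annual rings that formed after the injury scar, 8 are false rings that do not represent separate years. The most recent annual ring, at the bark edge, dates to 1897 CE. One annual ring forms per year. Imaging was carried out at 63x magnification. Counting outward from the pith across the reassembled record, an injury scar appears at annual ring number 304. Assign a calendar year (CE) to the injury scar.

1764 CE

Total annual rings = 80 + 365 = 445.
445 − 304 = 141 annual rings lie beyond the injury scar toward the bark edge.
Excluding 8 false annual rings: 141 − 8 = 133.
Counting back 133 years from 1897 CE places the injury scar in 1897 − 133 = 1764 CE.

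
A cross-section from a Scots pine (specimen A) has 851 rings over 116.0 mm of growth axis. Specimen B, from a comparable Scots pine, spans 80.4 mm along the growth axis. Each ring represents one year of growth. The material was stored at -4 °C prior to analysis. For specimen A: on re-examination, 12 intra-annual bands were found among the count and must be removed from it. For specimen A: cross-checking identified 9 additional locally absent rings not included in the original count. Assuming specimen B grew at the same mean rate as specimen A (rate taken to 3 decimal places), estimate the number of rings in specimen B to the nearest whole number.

587 rings

Specimen A: after corrections the count is 851 − 12 + 9 = 848 rings.
A: Extension rate ≈ 116.0 / 848 = 0.137 mm per year.
B spans 80.4 / 0.137 = 586.86 years ≈ 587 rings.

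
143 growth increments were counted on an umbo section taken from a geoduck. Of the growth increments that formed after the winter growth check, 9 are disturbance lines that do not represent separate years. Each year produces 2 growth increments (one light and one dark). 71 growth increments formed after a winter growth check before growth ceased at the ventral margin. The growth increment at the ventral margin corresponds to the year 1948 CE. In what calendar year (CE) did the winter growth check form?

71 growth increments formed after the winter growth check.
Excluding 9 false growth increments: 71 − 9 = 62.
Dividing by 2 growth increments per year: 62 / 2 = 31 years.
The growth increment at the ventral margin is 1948 CE, so the winter growth check dates to 1948 − 31 = 1917 CE.

1917 CE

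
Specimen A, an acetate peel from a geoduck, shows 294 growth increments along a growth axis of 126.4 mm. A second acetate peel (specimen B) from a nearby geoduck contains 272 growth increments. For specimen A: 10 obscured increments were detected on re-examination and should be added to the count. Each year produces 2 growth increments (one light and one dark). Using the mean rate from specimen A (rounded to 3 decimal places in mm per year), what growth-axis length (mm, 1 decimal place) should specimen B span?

113.2 mm

Specimen A: true growth increment count = 294 + 10 = 304.
Specimen A: with 2 growth increments per year, 304 / 2 = 152 years.
A: 126.4 mm over 152 years gives 126.4 / 152 ≈ 0.832 mm per year.
Specimen B: with 2 growth increments per year, 272 / 2 = 136 years. For B, 0.832 mm/year × 136 years = 113.2 mm.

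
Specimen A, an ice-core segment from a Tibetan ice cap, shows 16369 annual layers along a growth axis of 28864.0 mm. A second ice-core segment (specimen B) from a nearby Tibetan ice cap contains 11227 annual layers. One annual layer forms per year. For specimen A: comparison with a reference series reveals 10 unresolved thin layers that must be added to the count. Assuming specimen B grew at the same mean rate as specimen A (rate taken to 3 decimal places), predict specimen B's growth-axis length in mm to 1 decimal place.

Specimen A: correcting the raw count gives 16369 + 10 = 16379 true annual layers.
A: 28864.0 mm over 16379 years gives 28864.0 / 16379 ≈ 1.762 mm/year.
For B, 1.762 mm/year × 11227 years = 19782.0 mm.

19782.0 mm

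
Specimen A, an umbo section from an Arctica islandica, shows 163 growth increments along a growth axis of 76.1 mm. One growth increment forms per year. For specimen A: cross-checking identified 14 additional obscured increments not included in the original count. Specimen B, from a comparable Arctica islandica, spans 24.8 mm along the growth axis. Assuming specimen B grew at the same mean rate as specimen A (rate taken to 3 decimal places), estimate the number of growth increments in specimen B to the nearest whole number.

58 growth increments

Specimen A: correcting the raw count gives 163 + 14 = 177 true growth increments.
A: Extension rate ≈ 76.1 / 177 = 0.430 mm per year.
For B, 24.8 / 0.430 = 57.67 years ≈ 58 growth increments.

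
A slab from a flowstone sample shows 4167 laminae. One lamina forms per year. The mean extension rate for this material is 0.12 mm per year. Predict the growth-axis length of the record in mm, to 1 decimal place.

500.0 mm

4167 years of growth are recorded.
Length ≈ 0.12 × 4167 = 500.0 mm.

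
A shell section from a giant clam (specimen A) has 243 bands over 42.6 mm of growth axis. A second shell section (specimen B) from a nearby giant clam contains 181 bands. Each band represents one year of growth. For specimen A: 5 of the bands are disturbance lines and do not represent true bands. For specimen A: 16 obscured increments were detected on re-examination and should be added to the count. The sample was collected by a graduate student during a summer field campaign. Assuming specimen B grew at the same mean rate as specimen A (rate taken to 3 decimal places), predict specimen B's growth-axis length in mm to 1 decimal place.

30.4 mm

Specimen A: adjusted count: 243 − 5 + 16 = 254 bands.
A: Mean rate = 42.6 mm / 254 years ≈ 0.168 mm/yr.
For B, 0.168 mm/year × 181 years = 30.4 mm.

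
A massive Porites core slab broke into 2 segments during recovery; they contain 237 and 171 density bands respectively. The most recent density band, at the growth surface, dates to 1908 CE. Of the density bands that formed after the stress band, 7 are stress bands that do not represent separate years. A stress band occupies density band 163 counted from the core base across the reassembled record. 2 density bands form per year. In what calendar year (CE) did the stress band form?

Total density bands = 237 + 171 = 408.
Between density band 163 and the growth surface there are 408 − 163 = 245 density bands.
Removing the 7 false density bands leaves 245 − 7 = 238 true density bands beyond the stress band.
238 density bands at 2 per year is 238 / 2 = 119 years.
Counting back 119 years from 1908 CE places the stress band in 1908 − 119 = 1789 CE.

1789 CE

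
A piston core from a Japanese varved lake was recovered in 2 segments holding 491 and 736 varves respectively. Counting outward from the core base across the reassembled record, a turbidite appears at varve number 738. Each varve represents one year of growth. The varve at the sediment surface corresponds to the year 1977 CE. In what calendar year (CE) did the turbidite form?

Total varves = 491 + 736 = 1227.
Between varve 738 and the sediment surface there are 1227 − 738 = 489 varves.
1977 − 489 = 1488 CE.

1488 CE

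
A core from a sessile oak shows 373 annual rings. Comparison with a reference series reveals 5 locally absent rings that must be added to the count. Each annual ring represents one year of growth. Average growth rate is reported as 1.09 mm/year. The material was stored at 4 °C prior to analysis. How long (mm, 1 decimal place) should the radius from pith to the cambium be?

After corrections the count is 373 + 5 = 378 annual rings.
Length ≈ 1.09 × 378 = 412.0 mm.

412.0 mm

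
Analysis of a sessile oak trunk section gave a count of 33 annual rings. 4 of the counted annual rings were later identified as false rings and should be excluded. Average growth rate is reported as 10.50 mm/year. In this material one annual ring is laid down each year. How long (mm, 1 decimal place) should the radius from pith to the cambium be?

True annual ring count = 33 − 4 = 29.
Length ≈ 10.50 × 29 = 304.5 mm.

304.5 mm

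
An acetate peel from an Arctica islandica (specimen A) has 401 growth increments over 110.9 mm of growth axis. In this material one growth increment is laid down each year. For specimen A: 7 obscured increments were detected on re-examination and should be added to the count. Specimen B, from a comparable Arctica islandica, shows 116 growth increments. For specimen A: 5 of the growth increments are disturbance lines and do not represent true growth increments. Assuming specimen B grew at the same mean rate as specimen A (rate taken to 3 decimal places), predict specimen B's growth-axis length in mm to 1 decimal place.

Specimen A: true growth increment count = 401 − 5 + 7 = 403.
A: 110.9 mm over 403 years gives 110.9 / 403 ≈ 0.275 mm/year.
Length of B = 0.275 × 116 = 31.9 mm.

31.9 mm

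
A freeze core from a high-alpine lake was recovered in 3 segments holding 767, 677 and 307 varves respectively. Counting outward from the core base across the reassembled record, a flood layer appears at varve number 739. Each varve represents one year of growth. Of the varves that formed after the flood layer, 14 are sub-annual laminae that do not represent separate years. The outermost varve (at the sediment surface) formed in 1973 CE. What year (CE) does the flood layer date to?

Total varves = 767 + 677 + 307 = 1751.
The flood layer sits at varve 739 from the core base, so 1751 − 739 = 1012 varves formed after it.
Excluding 14 false varves: 1012 − 14 = 998.
The varve at the sediment surface is 1973 CE, so the flood layer dates to 1973 − 998 = 975 CE.

975 CE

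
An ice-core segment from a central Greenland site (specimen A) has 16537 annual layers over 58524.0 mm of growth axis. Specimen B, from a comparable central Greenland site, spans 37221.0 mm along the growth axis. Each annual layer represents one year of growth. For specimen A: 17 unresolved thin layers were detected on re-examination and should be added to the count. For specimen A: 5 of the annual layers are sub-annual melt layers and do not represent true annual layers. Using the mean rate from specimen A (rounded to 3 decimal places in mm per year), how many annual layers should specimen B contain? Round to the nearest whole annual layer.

10526 annual layers

Specimen A: after corrections the count is 16537 − 5 + 17 = 16549 annual layers.
A: Mean rate = 58524.0 mm / 16549 years ≈ 3.536 mm per year.
For B, 37221.0 / 3.536 = 10526.30 years ≈ 10526 annual layers.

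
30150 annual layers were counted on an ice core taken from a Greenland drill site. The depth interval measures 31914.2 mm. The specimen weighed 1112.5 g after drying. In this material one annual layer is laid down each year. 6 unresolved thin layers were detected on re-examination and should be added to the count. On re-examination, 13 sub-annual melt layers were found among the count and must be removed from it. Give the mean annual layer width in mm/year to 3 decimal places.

Adjusted count: 30150 − 13 + 6 = 30143 annual layers.
31914.2 mm over 30143 years gives 31914.2 / 30143 ≈ 1.059 mm/year.

1.059 mm/year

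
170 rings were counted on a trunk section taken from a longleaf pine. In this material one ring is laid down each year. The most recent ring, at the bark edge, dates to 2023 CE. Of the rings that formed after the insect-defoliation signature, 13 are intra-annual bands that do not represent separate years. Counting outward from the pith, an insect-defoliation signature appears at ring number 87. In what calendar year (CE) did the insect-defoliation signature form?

1953 CE

The insect-defoliation signature sits at ring 87 from the pith, so 170 − 87 = 83 rings formed after it.
Excluding 13 false rings: 83 − 13 = 70.
Counting back 70 years from 2023 CE places the insect-defoliation signature in 2023 − 70 = 1953 CE.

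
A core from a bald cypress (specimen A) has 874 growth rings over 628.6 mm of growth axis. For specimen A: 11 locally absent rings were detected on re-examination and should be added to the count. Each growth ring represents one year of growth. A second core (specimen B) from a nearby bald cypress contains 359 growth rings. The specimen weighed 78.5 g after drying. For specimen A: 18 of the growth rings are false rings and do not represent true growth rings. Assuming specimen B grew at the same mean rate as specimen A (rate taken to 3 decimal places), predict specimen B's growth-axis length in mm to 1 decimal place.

Specimen A: adjusted count: 874 − 18 + 11 = 867 growth rings.
A: 628.6 mm over 867 years gives 628.6 / 867 ≈ 0.725 mm per year.
B's length ≈ 0.725 × 359 = 260.3 mm.

260.3 mm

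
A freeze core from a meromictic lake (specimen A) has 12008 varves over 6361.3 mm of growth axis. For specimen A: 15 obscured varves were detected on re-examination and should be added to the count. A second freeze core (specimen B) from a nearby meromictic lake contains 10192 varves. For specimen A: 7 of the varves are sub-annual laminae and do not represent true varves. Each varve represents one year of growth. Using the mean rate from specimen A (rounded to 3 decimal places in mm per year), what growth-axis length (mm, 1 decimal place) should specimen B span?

Specimen A: adjusted count: 12008 − 7 + 15 = 12016 varves.
A: 6361.3 mm over 12016 years gives 6361.3 / 12016 ≈ 0.529 mm/year.
Length of B = 0.529 × 10192 = 5391.6 mm.

5391.6 mm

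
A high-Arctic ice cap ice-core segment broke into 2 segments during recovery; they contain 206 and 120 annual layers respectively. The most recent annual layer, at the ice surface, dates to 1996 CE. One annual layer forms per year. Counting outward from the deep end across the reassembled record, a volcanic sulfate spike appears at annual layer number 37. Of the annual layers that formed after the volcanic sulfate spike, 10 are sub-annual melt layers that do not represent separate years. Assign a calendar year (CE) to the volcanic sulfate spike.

1717 CE

Total annual layers = 206 + 120 = 326.
Between annual layer 37 and the ice surface there are 326 − 37 = 289 annual layers.
Excluding 10 false annual layers: 289 − 10 = 279.
1996 − 279 = 1717 CE.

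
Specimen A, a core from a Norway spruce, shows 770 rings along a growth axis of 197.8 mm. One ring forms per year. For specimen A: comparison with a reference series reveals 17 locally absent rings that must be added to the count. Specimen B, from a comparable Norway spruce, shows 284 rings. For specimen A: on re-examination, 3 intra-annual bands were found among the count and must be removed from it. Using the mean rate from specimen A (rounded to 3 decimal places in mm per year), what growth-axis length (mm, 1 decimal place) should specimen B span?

Specimen A: true ring count = 770 − 3 + 17 = 784.
A: Extension rate ≈ 197.8 / 784 = 0.252 mm/year.
Length of B = 0.252 × 284 = 71.6 mm.

71.6 mm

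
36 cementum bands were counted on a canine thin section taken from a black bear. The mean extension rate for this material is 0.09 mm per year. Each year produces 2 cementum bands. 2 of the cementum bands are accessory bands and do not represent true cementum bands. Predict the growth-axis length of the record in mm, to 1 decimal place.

1.5 mm

Correcting the raw count gives 36 − 2 = 34 true cementum bands.
With 2 cementum bands per year, 34 / 2 = 17 years.
Length ≈ 0.09 × 17 = 1.5 mm.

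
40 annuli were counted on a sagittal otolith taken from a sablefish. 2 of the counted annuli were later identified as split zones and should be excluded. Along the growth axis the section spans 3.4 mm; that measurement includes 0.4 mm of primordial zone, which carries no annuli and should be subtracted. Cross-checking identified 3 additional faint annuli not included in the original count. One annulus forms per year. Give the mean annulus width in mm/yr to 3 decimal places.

0.073 mm/yr

Correcting the raw count gives 40 − 2 + 3 = 41 true annuli.
Removing the 0.4 mm offcut leaves 3.4 − 0.4 = 3.0 mm.
Extension rate ≈ 3.0 / 41 = 0.073 mm/yr.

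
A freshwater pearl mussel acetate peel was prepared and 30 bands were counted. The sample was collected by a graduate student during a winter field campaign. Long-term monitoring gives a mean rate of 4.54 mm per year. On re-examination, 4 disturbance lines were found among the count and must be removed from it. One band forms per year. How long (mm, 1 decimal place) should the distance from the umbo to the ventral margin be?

118.0 mm

After corrections the count is 30 − 4 = 26 bands.
26 years at 4.54 mm/year gives 4.54 × 26 = 118.0 mm.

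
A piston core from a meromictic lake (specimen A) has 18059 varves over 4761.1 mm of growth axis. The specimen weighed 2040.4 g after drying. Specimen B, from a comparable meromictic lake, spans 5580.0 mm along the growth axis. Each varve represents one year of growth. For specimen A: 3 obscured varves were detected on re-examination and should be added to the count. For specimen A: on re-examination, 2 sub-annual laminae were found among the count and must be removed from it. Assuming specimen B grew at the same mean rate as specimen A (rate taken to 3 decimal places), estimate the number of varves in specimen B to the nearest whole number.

21136 varves

Specimen A: after corrections the count is 18059 − 2 + 3 = 18060 varves.
A: 4761.1 mm over 18060 years gives 4761.1 / 18060 ≈ 0.264 mm/yr.
For B, 5580.0 / 0.264 = 21136.36 years ≈ 21136 varves.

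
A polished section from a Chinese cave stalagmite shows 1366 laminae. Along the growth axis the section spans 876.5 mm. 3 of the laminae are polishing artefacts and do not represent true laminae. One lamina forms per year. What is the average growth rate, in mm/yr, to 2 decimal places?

0.64 mm/yr

True lamina count = 1366 − 3 = 1363.
876.5 mm over 1363 years gives 876.5 / 1363 ≈ 0.64 mm/yr.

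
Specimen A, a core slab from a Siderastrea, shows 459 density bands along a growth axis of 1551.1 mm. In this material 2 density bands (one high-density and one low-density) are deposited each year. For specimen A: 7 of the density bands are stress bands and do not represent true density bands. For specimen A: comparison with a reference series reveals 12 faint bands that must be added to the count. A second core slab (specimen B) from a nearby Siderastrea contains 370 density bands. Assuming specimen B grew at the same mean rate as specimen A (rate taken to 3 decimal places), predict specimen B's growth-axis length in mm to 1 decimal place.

Specimen A: after corrections the count is 459 − 7 + 12 = 464 density bands.
Specimen A: dividing by 2 density bands per year: 464 / 2 = 232 years.
A: 1551.1 mm over 232 years gives 1551.1 / 232 ≈ 6.686 mm/year.
Specimen B: 370 density bands at 2 per year is 370 / 2 = 185 years. For B, 6.686 mm/year × 185 years = 1236.9 mm.

1236.9 mm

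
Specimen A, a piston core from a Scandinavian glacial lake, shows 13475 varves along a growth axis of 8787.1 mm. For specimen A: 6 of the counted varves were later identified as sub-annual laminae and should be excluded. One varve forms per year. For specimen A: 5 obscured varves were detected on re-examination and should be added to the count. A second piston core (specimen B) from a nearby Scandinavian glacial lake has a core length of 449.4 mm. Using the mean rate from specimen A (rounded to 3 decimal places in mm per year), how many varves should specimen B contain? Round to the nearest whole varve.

Specimen A: adjusted count: 13475 − 6 + 5 = 13474 varves.
A: Mean rate = 8787.1 mm / 13474 years ≈ 0.652 mm/yr.
B spans 449.4 / 0.652 = 689.26 years ≈ 689 varves.

689 varves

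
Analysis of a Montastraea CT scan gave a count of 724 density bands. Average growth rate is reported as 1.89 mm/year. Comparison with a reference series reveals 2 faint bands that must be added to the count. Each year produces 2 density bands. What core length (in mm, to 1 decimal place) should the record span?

Correcting the raw count gives 724 + 2 = 726 true density bands.
Dividing by 2 density bands per year: 726 / 2 = 363 years.
Length ≈ 1.89 × 363 = 686.1 mm.

686.1 mm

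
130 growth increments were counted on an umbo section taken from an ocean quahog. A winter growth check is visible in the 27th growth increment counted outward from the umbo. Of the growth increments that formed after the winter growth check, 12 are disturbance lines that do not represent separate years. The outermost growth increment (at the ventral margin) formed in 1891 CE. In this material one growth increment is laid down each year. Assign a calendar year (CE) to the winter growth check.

1800 CE

130 − 27 = 103 growth increments lie beyond the winter growth check toward the ventral margin.
Excluding 12 false growth increments: 103 − 12 = 91.
The growth increment at the ventral margin is 1891 CE, so the winter growth check dates to 1891 − 91 = 1800 CE.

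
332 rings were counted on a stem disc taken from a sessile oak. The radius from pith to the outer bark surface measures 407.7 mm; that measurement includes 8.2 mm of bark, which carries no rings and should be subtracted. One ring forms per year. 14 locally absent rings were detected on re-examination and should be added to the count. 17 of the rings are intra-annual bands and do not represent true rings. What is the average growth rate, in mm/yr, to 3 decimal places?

1.214 mm/yr

After corrections the count is 332 − 17 + 14 = 329 rings.
Net length = 407.7 − 8.2 = 399.5 mm.
Mean rate = 399.5 mm / 329 years ≈ 1.214 mm/yr.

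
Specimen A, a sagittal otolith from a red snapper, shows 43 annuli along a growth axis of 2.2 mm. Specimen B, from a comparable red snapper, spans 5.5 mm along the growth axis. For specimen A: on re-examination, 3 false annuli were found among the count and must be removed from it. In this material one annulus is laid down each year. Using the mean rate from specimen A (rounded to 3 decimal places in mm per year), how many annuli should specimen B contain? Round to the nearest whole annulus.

Specimen A: correcting the raw count gives 43 − 3 = 40 true annuli.
A: Mean rate = 2.2 mm / 40 years ≈ 0.055 mm/year.
B spans 5.5 / 0.055 = 100.00 years ≈ 100 annuli.

100 annuli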